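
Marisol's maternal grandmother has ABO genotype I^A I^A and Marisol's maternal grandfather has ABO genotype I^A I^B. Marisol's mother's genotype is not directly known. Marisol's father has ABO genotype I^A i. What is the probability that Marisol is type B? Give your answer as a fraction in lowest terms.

Marisol's mother's ABO genotype from I^A I^A × I^A I^B: 1/2 I^A I^A, 1/2 I^A I^B.
Crossing each possibility with the father I^A i and summing P(type B): 1/2·0 + 1/2·1/4 = 1/8.

1/8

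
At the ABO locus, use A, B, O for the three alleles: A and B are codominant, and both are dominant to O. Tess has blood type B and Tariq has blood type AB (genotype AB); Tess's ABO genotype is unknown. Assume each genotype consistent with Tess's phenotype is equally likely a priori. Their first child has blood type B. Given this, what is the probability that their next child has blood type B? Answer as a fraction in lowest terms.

1/2

Possible genotypes: Tess ∈ {BB, BO}; Tariq ∈ {AB}.
Weight each parental genotype pair by prior × P(type-B child):
  BB × AB: posterior weight 1/2; P(next child type B) = 1/2.
  BO × AB: posterior weight 1/2; P(next child type B) = 1/2.
Weighted sum = 1/2.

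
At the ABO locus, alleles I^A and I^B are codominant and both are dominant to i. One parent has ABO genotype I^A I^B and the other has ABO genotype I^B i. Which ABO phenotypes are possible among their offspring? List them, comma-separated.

Gametes from I^A I^B × I^B i give offspring ABO genotypes I^A I^B, I^A i, I^B I^B, I^B i, i.e. phenotypes A, B, AB.

A, B, AB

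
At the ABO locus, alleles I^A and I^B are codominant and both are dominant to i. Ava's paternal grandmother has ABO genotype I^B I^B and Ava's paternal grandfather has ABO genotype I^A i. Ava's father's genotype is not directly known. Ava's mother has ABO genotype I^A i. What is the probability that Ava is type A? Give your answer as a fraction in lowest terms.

3/8

Ava's father's ABO genotype from I^B I^B × I^A i: 1/2 I^A I^B, 1/2 I^B i.
Crossing each possibility with the mother I^A i and summing P(type A): 1/2·1/2 + 1/2·1/4 = 3/8.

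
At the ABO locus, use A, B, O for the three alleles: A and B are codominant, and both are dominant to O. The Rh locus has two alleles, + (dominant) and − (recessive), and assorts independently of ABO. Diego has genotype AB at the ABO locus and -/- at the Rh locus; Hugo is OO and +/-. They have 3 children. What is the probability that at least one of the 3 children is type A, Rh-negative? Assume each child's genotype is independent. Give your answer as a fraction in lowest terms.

ABO cross AB × OO → 1/2 A, 1/2 B.
Rh cross -/- × +/- → 1/2 Rh+, 1/2 Rh-; so P(type A, Rh-negative) = 1/2 × 1/2 = 1/4 per child.
P(none) = (3/4)^3 = 27/64; P(at least one) = 1 − 27/64 = 37/64.

37/64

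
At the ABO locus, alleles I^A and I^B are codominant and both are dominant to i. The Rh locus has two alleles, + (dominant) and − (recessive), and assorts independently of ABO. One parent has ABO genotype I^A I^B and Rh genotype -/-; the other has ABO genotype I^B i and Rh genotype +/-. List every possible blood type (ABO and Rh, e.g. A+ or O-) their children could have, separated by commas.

Gametes from I^A I^B × I^B i give offspring ABO genotypes I^A I^B, I^A i, I^B I^B, I^B i, i.e. phenotypes A, B, AB.
Rh cross -/- × +/- → phenotypes Rh+, Rh-.
Combining independently: A+, A-, B+, B-, AB+, AB-.

A+, A-, B+, B-, AB+, AB-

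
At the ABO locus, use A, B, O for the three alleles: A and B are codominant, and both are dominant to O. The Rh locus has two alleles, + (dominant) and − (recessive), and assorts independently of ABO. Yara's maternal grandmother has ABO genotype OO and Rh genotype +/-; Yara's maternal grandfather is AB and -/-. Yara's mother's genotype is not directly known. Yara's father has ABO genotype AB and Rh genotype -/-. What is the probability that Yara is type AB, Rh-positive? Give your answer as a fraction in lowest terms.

Yara's mother's ABO genotype from OO × AB: 1/2 AO, 1/2 BO.
Crossing each possibility with the father AB and summing P(type AB): 1/2·1/4 + 1/2·1/4 = 1/4.
Similarly for Rh via the mother's Rh distribution: P(Rh+) = 1/4.
Independent loci: 1/4 × 1/4 = 1/16.

1/16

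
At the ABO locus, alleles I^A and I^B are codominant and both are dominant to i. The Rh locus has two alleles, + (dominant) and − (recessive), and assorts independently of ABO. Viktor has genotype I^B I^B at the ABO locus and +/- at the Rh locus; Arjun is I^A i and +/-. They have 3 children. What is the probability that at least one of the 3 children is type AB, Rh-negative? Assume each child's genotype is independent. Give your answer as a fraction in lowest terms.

ABO cross I^B I^B × I^A i → 1/2 B, 1/2 AB.
Rh cross +/- × +/- → 3/4 Rh+, 1/4 Rh-; so P(type AB, Rh-negative) = 1/2 × 1/4 = 1/8 per child.
P(none) = (7/8)^3 = 343/512; P(at least one) = 1 − 343/512 = 169/512.

169/512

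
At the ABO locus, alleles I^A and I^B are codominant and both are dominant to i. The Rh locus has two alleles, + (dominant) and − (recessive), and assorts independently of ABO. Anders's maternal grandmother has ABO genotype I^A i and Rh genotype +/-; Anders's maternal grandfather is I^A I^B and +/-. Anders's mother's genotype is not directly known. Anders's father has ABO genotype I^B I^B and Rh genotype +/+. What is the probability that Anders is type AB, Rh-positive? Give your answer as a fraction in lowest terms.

1/2

Anders's mother's ABO genotype from I^A i × I^A I^B: 1/4 I^A I^A, 1/4 I^A I^B, 1/4 I^A i, 1/4 I^B i.
Crossing each possibility with the father I^B I^B and summing P(type AB): 1/4·1 + 1/4·1/2 + 1/4·1/2 + 1/4·0 = 1/2.
Similarly for Rh via the mother's Rh distribution: P(Rh+) = 1.
Independent loci: 1/2 × 1 = 1/2.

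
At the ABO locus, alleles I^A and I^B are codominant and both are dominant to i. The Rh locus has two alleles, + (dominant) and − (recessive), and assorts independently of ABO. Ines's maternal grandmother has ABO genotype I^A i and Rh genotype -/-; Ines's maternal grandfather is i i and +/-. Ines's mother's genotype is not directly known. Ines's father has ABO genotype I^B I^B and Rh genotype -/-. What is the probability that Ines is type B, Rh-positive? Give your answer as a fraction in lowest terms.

3/16

Ines's mother's ABO genotype from I^A i × i i: 1/2 I^A i, 1/2 i i.
Crossing each possibility with the father I^B I^B and summing P(type B): 1/2·1/2 + 1/2·1 = 3/4.
Similarly for Rh via the mother's Rh distribution: P(Rh+) = 1/4.
Independent loci: 3/4 × 1/4 = 3/16.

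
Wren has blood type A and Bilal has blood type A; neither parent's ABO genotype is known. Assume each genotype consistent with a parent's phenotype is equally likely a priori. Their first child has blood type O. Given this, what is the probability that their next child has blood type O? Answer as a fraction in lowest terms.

1/4

Possible genotypes: Wren ∈ {I^A I^A, I^A i}; Bilal ∈ {I^A I^A, I^A i}.
Weight each parental genotype pair by prior × P(type-O child):
  I^A i × I^A i: posterior weight 1; P(next child type O) = 1/4.
Weighted sum = 1/4.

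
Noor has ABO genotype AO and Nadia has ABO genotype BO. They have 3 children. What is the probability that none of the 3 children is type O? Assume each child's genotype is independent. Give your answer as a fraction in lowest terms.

27/64

ABO cross AO × BO → 1/4 O, 1/4 A, 1/4 B, 1/4 AB.
So P(type O) = 1/4 per child.
P(not type O) = 3/4 for one child; (3/4)^3 = 27/64.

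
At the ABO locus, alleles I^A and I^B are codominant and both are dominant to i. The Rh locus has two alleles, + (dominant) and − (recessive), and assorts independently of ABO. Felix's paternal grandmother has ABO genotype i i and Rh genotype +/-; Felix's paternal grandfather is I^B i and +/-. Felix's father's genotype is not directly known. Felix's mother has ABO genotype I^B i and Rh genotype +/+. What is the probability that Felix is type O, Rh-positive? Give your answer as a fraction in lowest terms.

Felix's father's ABO genotype from i i × I^B i: 1/2 I^B i, 1/2 i i.
Crossing each possibility with the mother I^B i and summing P(type O): 1/2·1/4 + 1/2·1/2 = 3/8.
Similarly for Rh via the father's Rh distribution: P(Rh+) = 1.
Independent loci: 3/8 × 1 = 3/8.

3/8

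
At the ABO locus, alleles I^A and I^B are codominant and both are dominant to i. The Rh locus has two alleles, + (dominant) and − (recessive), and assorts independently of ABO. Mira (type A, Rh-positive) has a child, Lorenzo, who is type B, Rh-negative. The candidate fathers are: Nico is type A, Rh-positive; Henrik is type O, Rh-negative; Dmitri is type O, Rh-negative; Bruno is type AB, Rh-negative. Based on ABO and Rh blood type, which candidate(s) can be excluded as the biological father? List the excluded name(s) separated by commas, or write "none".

Nico, Henrik, Dmitri

A candidate is excluded only if no genotype consistent with his phenotype could produce a type B, Rh-negative child with a type A, Rh-positive mother.
Nico (type A, Rh+): no genotype consistent with that phenotype can produce a type-B Rh- child with a type-A mother.
Henrik (type O, Rh-): no genotype consistent with that phenotype can produce a type-B Rh- child with a type-A mother.
Dmitri (type O, Rh-): no genotype consistent with that phenotype can produce a type-B Rh- child with a type-A mother.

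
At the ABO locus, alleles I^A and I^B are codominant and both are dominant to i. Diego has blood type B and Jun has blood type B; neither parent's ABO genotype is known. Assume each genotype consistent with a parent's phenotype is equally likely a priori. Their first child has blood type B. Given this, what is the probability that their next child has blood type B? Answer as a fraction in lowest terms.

Possible genotypes: Diego ∈ {I^B I^B, I^B i}; Jun ∈ {I^B I^B, I^B i}.
Weight each parental genotype pair by prior × P(type-B child):
  I^B I^B × I^B I^B: posterior weight 4/15; P(next child type B) = 1.
  I^B I^B × I^B i: posterior weight 4/15; P(next child type B) = 1.
  I^B i × I^B I^B: posterior weight 4/15; P(next child type B) = 1.
  I^B i × I^B i: posterior weight 1/5; P(next child type B) = 3/4.
Weighted sum = 19/20.

19/20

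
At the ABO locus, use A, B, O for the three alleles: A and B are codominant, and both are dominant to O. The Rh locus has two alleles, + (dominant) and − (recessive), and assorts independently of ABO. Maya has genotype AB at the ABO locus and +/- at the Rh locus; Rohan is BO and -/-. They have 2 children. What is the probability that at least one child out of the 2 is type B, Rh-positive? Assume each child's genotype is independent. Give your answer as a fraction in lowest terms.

ABO cross AB × BO → 1/4 A, 1/2 B, 1/4 AB.
Rh cross +/- × -/- → 1/2 Rh+, 1/2 Rh-; so P(type B, Rh-positive) = 1/2 × 1/2 = 1/4 per child.
P(none) = (3/4)^2 = 9/16; P(at least one) = 1 − 9/16 = 7/16.

7/16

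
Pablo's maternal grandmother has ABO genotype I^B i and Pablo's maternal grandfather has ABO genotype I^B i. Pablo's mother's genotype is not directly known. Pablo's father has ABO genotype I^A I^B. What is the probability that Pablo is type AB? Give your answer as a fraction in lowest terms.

Pablo's mother's ABO genotype from I^B i × I^B i: 1/4 I^B I^B, 1/2 I^B i, 1/4 i i.
Crossing each possibility with the father I^A I^B and summing P(type AB): 1/4·1/2 + 1/2·1/4 + 1/4·0 = 1/4.

1/4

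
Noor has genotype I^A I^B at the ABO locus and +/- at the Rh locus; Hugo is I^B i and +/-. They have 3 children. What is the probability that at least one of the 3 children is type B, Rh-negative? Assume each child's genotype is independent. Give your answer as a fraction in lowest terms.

ABO cross I^A I^B × I^B i → 1/4 A, 1/2 B, 1/4 AB.
Rh cross +/- × +/- → 3/4 Rh+, 1/4 Rh-; so P(type B, Rh-negative) = 1/2 × 1/4 = 1/8 per child.
P(none) = (7/8)^3 = 343/512; P(at least one) = 1 − 343/512 = 169/512.

169/512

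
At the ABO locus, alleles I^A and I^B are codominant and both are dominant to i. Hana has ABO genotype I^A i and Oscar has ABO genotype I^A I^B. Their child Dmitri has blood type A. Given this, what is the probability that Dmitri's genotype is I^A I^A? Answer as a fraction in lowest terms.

Cross I^A i × I^A I^B → 1/4 I^A I^A, 1/4 I^A I^B, 1/4 I^A i, 1/4 I^B i.
Type-A genotypes among offspring: I^A I^A (1/4), I^A i (1/4); total 1/2.
P(I^A I^A | type A) = (1/4) / (1/2) = 1/2.

1/2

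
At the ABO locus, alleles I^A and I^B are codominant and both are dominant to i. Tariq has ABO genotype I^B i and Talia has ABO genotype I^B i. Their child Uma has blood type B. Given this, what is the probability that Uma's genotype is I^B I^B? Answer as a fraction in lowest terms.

1/3

Cross I^B i × I^B i → 1/4 I^B I^B, 1/2 I^B i, 1/4 i i.
Type-B genotypes among offspring: I^B I^B (1/4), I^B i (1/2); total 3/4.
P(I^B I^B | type B) = (1/4) / (3/4) = 1/3.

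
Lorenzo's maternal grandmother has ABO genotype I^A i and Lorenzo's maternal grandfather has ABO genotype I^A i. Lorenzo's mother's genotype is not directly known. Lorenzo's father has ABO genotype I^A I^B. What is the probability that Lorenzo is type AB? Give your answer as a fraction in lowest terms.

1/4

Lorenzo's mother's ABO genotype from I^A i × I^A i: 1/4 I^A I^A, 1/2 I^A i, 1/4 i i.
Crossing each possibility with the father I^A I^B and summing P(type AB): 1/4·1/2 + 1/2·1/4 + 1/4·0 = 1/4.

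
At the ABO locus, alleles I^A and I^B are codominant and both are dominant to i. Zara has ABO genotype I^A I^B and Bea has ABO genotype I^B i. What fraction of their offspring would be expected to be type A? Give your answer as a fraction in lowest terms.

ABO cross I^A I^B × I^B i → offspring phenotypes: 1/4 A, 1/2 B, 1/4 AB.
So P(type A) = 1/4.

1/4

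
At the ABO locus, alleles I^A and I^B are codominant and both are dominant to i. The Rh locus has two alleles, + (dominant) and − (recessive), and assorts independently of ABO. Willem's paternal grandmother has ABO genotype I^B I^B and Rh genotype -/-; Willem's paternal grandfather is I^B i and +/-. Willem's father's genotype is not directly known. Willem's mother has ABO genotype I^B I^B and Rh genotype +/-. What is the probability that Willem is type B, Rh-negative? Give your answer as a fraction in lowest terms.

Willem's father's ABO genotype from I^B I^B × I^B i: 1/2 I^B I^B, 1/2 I^B i.
Crossing each possibility with the mother I^B I^B and summing P(type B): 1/2·1 + 1/2·1 = 1.
Similarly for Rh via the father's Rh distribution: P(Rh-) = 3/8.
Independent loci: 1 × 3/8 = 3/8.

3/8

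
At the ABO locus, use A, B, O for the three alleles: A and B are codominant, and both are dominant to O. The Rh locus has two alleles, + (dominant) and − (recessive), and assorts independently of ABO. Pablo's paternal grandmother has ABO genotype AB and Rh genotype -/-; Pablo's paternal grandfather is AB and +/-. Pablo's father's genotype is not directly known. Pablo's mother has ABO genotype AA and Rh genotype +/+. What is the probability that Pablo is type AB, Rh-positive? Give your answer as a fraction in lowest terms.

Pablo's father's ABO genotype from AB × AB: 1/4 AA, 1/2 AB, 1/4 BB.
Crossing each possibility with the mother AA and summing P(type AB): 1/4·0 + 1/2·1/2 + 1/4·1 = 1/2.
Similarly for Rh via the father's Rh distribution: P(Rh+) = 1.
Independent loci: 1/2 × 1 = 1/2.

1/2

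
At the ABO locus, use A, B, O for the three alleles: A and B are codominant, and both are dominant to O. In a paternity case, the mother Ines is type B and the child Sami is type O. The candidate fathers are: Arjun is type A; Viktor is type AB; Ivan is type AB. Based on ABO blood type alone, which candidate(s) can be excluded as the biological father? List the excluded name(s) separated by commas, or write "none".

A candidate is excluded only if no genotype consistent with his phenotype could produce a type O child with a type B mother.
Viktor (type AB): no genotype consistent with that phenotype can produce a type-O child with a type-B mother.
Ivan (type AB): no genotype consistent with that phenotype can produce a type-O child with a type-B mother.

Viktor, Ivan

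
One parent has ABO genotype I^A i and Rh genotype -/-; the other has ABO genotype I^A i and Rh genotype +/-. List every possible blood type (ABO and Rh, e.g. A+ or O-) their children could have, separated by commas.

O+, O-, A+, A-

Gametes from I^A i × I^A i give offspring ABO genotypes I^A I^A, I^A i, i i, i.e. phenotypes O, A.
Rh cross -/- × +/- → phenotypes Rh+, Rh-.
Combining independently: O+, O-, A+, A-.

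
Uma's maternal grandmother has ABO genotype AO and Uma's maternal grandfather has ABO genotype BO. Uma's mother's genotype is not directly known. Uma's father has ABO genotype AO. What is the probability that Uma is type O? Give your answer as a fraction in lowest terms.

Uma's mother's ABO genotype from AO × BO: 1/4 AB, 1/4 AO, 1/4 BO, 1/4 OO.
Crossing each possibility with the father AO and summing P(type O): 1/4·0 + 1/4·1/4 + 1/4·1/4 + 1/4·1/2 = 1/4.

1/4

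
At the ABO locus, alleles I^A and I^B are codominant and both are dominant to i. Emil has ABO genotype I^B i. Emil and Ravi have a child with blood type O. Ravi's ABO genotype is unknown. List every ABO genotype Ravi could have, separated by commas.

For each candidate genotype of Ravi, check whether crossing it with I^B i can produce every observed child phenotype.
  I^A I^A → possible child types {A, AB} ✗
  I^A I^B → possible child types {A, B, AB} ✗
  I^A i → possible child types {O, A, B, AB} ✓
  I^B I^B → possible child types {B} ✗
  I^B i → possible child types {O, B} ✓
  i i → possible child types {O, B} ✓

I^A i, I^B i, i i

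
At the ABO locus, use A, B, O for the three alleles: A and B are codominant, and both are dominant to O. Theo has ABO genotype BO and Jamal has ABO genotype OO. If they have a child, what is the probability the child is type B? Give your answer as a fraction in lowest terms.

1/2

ABO cross BO × OO → offspring phenotypes: 1/2 O, 1/2 B.
So P(type B) = 1/2.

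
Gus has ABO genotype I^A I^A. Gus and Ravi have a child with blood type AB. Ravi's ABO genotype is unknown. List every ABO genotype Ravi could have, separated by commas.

I^A I^B, I^B I^B, I^B i

For each candidate genotype of Ravi, check whether crossing it with I^A I^A can produce every observed child phenotype.
  I^A I^A → possible child types {A} ✗
  I^A I^B → possible child types {A, AB} ✓
  I^A i → possible child types {A} ✗
  I^B I^B → possible child types {AB} ✓
  I^B i → possible child types {A, AB} ✓
  i i → possible child types {A} ✗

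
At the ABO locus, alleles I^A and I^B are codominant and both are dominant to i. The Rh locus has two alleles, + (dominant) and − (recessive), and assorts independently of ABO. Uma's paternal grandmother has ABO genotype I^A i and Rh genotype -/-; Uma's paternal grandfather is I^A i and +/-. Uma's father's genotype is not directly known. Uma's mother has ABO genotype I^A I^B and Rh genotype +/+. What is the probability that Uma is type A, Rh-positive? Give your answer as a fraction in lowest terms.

1/2

Uma's father's ABO genotype from I^A i × I^A i: 1/4 I^A I^A, 1/2 I^A i, 1/4 i i.
Crossing each possibility with the mother I^A I^B and summing P(type A): 1/4·1/2 + 1/2·1/2 + 1/4·1/2 = 1/2.
Similarly for Rh via the father's Rh distribution: P(Rh+) = 1.
Independent loci: 1/2 × 1 = 1/2.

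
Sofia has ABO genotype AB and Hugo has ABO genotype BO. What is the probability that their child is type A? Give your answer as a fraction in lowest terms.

1/4

ABO cross AB × BO → offspring phenotypes: 1/4 A, 1/2 B, 1/4 AB.
So P(type A) = 1/4.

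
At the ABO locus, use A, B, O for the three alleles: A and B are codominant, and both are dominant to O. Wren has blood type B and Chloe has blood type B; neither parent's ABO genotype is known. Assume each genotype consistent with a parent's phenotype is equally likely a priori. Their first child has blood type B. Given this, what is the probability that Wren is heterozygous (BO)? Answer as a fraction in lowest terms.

Possible genotypes: Wren ∈ {BB, BO}; Chloe ∈ {BB, BO}.
Weight each parental genotype pair by prior × P(type-B child):
  BB × BB: posterior weight 4/15.
  BB × BO: posterior weight 4/15.
  BO × BB: posterior weight 4/15.
  BO × BO: posterior weight 1/5.
Sum the posterior weight over pairs where Wren is BO: 7/15.

7/15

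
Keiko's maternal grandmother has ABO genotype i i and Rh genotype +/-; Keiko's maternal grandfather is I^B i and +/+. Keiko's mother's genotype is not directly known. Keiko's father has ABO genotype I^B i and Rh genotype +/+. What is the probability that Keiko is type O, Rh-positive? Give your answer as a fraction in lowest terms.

3/8

Keiko's mother's ABO genotype from i i × I^B i: 1/2 I^B i, 1/2 i i.
Crossing each possibility with the father I^B i and summing P(type O): 1/2·1/4 + 1/2·1/2 = 3/8.
Similarly for Rh via the mother's Rh distribution: P(Rh+) = 1.
Independent loci: 3/8 × 1 = 3/8.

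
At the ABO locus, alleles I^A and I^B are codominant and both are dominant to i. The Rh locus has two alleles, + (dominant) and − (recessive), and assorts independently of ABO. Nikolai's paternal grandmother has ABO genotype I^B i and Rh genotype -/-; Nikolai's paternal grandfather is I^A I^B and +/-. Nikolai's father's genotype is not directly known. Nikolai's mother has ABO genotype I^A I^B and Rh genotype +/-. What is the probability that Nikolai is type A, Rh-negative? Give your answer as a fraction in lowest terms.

3/32

Nikolai's father's ABO genotype from I^B i × I^A I^B: 1/4 I^A I^B, 1/4 I^A i, 1/4 I^B I^B, 1/4 I^B i.
Crossing each possibility with the mother I^A I^B and summing P(type A): 1/4·1/4 + 1/4·1/2 + 1/4·0 + 1/4·1/4 = 1/4.
Similarly for Rh via the father's Rh distribution: P(Rh-) = 3/8.
Independent loci: 1/4 × 3/8 = 3/32.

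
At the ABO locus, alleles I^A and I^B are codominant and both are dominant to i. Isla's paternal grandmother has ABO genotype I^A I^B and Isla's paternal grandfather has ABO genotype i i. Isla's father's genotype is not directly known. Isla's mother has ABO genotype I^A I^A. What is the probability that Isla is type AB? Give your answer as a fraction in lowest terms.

1/4

Isla's father's ABO genotype from I^A I^B × i i: 1/2 I^A i, 1/2 I^B i.
Crossing each possibility with the mother I^A I^A and summing P(type AB): 1/2·0 + 1/2·1/2 = 1/4.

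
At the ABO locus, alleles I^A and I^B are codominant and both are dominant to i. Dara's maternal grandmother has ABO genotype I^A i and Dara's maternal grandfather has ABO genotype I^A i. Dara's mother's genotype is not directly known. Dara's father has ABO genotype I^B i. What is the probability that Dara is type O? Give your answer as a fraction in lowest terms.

1/4

Dara's mother's ABO genotype from I^A i × I^A i: 1/4 I^A I^A, 1/2 I^A i, 1/4 i i.
Crossing each possibility with the father I^B i and summing P(type O): 1/4·0 + 1/2·1/4 + 1/4·1/2 = 1/4.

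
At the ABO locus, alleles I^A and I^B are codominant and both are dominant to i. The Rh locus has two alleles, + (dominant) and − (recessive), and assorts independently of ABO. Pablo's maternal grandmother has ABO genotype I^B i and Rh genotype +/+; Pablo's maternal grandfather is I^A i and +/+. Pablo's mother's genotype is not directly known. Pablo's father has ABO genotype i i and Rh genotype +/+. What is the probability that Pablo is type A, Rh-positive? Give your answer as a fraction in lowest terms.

1/4

Pablo's mother's ABO genotype from I^B i × I^A i: 1/4 I^A I^B, 1/4 I^A i, 1/4 I^B i, 1/4 i i.
Crossing each possibility with the father i i and summing P(type A): 1/4·1/2 + 1/4·1/2 + 1/4·0 + 1/4·0 = 1/4.
Similarly for Rh via the mother's Rh distribution: P(Rh+) = 1.
Independent loci: 1/4 × 1 = 1/4.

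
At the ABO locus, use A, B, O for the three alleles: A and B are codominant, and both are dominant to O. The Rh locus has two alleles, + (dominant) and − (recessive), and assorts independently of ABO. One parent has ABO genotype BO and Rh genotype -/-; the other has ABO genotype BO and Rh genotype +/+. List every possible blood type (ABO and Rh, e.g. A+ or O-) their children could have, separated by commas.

Gametes from BO × BO give offspring ABO genotypes BB, BO, OO, i.e. phenotypes O, B.
Rh cross -/- × +/+ → phenotypes Rh+.
Combining independently: O+, B+.

O+, B+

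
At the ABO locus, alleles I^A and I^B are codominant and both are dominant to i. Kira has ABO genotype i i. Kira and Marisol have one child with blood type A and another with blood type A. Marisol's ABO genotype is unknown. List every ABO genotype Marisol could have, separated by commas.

I^A I^A, I^A I^B, I^A i

For each candidate genotype of Marisol, check whether crossing it with i i can produce every observed child phenotype.
  I^A I^A → possible child types {A} ✓
  I^A I^B → possible child types {A, B} ✓
  I^A i → possible child types {O, A} ✓
  I^B I^B → possible child types {B} ✗
  I^B i → possible child types {O, B} ✗
  i i → possible child types {O} ✗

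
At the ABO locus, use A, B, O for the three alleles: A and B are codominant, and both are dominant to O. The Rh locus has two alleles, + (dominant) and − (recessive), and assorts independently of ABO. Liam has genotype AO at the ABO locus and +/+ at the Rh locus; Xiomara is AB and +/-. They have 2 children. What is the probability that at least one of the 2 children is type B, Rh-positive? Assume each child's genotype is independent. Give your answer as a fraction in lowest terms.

ABO cross AO × AB → 1/2 A, 1/4 B, 1/4 AB.
Rh cross +/+ × +/- → 1 Rh+; so P(type B, Rh-positive) = 1/4 × 1 = 1/4 per child.
P(none) = (3/4)^2 = 9/16; P(at least one) = 1 − 9/16 = 7/16.

7/16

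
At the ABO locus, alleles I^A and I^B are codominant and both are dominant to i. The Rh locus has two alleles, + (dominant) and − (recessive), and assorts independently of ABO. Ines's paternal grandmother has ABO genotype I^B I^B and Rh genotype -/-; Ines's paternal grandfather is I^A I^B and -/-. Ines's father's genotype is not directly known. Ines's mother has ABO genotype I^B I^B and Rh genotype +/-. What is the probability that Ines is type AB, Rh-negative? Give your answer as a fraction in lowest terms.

Ines's father's ABO genotype from I^B I^B × I^A I^B: 1/2 I^A I^B, 1/2 I^B I^B.
Crossing each possibility with the mother I^B I^B and summing P(type AB): 1/2·1/2 + 1/2·0 = 1/4.
Similarly for Rh via the father's Rh distribution: P(Rh-) = 1/2.
Independent loci: 1/4 × 1/2 = 1/8.

1/8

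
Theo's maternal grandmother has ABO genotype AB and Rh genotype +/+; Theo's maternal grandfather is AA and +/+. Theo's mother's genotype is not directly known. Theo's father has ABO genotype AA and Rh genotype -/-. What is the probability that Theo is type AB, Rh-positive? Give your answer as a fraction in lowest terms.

Theo's mother's ABO genotype from AB × AA: 1/2 AA, 1/2 AB.
Crossing each possibility with the father AA and summing P(type AB): 1/2·0 + 1/2·1/2 = 1/4.
Similarly for Rh via the mother's Rh distribution: P(Rh+) = 1.
Independent loci: 1/4 × 1 = 1/4.

1/4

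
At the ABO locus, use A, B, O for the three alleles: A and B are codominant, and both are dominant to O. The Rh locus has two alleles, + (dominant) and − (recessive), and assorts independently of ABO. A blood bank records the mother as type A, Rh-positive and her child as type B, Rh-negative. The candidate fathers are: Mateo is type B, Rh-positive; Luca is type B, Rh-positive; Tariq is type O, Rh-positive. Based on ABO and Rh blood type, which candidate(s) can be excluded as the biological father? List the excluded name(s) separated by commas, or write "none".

A candidate is excluded only if no genotype consistent with his phenotype could produce a type B, Rh-negative child with a type A, Rh-positive mother.
Tariq (type O, Rh+): no genotype consistent with that phenotype can produce a type-B Rh- child with a type-A mother.

Tariq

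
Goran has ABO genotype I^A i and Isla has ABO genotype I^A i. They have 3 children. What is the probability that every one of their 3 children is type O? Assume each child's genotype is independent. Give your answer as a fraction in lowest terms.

ABO cross I^A i × I^A i → 1/4 O, 3/4 A.
So P(type O) = 1/4 per child.
All 3 independent: (1/4)^3 = 1/64.

1/64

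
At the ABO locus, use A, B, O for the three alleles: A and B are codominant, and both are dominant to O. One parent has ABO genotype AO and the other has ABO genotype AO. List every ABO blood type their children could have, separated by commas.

Gametes from AO × AO give offspring ABO genotypes AA, AO, OO, i.e. phenotypes O, A.

O, A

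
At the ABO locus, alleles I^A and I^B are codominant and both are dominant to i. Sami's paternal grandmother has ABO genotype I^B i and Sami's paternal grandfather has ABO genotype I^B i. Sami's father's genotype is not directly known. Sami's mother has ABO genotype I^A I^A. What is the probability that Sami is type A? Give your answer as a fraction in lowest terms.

Sami's father's ABO genotype from I^B i × I^B i: 1/4 I^B I^B, 1/2 I^B i, 1/4 i i.
Crossing each possibility with the mother I^A I^A and summing P(type A): 1/4·0 + 1/2·1/2 + 1/4·1 = 1/2.

1/2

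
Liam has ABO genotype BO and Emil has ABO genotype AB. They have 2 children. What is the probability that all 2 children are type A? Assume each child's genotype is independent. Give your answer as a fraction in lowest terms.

1/16

ABO cross BO × AB → 1/4 A, 1/2 B, 1/4 AB.
So P(type A) = 1/4 per child.
All 2 independent: (1/4)^2 = 1/16.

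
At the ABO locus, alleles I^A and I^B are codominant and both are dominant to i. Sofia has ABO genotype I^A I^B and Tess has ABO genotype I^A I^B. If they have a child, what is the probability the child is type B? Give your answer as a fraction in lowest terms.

ABO cross I^A I^B × I^A I^B → offspring phenotypes: 1/4 A, 1/4 B, 1/2 AB.
So P(type B) = 1/4.

1/4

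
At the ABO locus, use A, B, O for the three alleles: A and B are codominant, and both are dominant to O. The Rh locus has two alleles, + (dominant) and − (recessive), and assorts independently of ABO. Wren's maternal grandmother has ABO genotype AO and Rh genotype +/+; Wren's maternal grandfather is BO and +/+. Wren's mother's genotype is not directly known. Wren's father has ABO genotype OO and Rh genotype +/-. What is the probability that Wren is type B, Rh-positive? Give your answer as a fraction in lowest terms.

1/4

Wren's mother's ABO genotype from AO × BO: 1/4 AB, 1/4 AO, 1/4 BO, 1/4 OO.
Crossing each possibility with the father OO and summing P(type B): 1/4·1/2 + 1/4·0 + 1/4·1/2 + 1/4·0 = 1/4.
Similarly for Rh via the mother's Rh distribution: P(Rh+) = 1.
Independent loci: 1/4 × 1 = 1/4.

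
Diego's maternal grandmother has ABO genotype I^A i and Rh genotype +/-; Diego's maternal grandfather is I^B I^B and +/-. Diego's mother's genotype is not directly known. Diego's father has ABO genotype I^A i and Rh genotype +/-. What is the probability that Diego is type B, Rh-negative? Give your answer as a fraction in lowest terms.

Diego's mother's ABO genotype from I^A i × I^B I^B: 1/2 I^A I^B, 1/2 I^B i.
Crossing each possibility with the father I^A i and summing P(type B): 1/2·1/4 + 1/2·1/4 = 1/4.
Similarly for Rh via the mother's Rh distribution: P(Rh-) = 1/4.
Independent loci: 1/4 × 1/4 = 1/16.

1/16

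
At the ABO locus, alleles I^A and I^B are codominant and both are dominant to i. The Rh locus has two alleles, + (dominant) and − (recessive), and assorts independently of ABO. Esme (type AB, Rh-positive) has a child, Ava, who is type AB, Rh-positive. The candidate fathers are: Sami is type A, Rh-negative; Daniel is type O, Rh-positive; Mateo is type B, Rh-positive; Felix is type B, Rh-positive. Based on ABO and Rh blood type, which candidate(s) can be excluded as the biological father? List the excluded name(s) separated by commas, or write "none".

A candidate is excluded only if no genotype consistent with his phenotype could produce a type AB, Rh-positive child with a type AB, Rh-positive mother.
Daniel (type O, Rh+): no genotype consistent with that phenotype can produce a type-AB Rh+ child with a type-AB mother.

Daniel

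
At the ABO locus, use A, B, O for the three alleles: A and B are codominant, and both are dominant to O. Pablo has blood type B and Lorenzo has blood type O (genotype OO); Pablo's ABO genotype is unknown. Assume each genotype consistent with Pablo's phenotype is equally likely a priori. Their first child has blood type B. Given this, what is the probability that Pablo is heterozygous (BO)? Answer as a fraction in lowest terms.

Possible genotypes: Pablo ∈ {BB, BO}; Lorenzo ∈ {OO}.
Weight each parental genotype pair by prior × P(type-B child):
  BB × OO: posterior weight 2/3.
  BO × OO: posterior weight 1/3.
Sum the posterior weight over pairs where Pablo is BO: 1/3.

1/3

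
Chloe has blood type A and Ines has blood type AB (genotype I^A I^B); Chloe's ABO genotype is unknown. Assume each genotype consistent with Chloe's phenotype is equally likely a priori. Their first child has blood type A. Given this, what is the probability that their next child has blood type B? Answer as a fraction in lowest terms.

Possible genotypes: Chloe ∈ {I^A I^A, I^A i}; Ines ∈ {I^A I^B}.
Weight each parental genotype pair by prior × P(type-A child):
  I^A I^A × I^A I^B: posterior weight 1/2; P(next child type B) = 0.
  I^A i × I^A I^B: posterior weight 1/2; P(next child type B) = 1/4.
Weighted sum = 1/8.

1/8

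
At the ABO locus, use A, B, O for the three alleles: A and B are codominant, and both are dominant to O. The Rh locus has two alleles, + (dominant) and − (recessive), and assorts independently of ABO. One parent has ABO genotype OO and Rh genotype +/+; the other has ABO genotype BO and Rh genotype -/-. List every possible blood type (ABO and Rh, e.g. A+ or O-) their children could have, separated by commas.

Gametes from OO × BO give offspring ABO genotypes BO, OO, i.e. phenotypes O, B.
Rh cross +/+ × -/- → phenotypes Rh+.
Combining independently: O+, B+.

O+, B+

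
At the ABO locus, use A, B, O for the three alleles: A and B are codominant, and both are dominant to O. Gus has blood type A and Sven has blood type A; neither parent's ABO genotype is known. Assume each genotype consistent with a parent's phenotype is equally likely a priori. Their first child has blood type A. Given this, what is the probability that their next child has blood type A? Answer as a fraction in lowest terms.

19/20

Possible genotypes: Gus ∈ {AA, AO}; Sven ∈ {AA, AO}.
Weight each parental genotype pair by prior × P(type-A child):
  AA × AA: posterior weight 4/15; P(next child type A) = 1.
  AA × AO: posterior weight 4/15; P(next child type A) = 1.
  AO × AA: posterior weight 4/15; P(next child type A) = 1.
  AO × AO: posterior weight 1/5; P(next child type A) = 3/4.
Weighted sum = 19/20.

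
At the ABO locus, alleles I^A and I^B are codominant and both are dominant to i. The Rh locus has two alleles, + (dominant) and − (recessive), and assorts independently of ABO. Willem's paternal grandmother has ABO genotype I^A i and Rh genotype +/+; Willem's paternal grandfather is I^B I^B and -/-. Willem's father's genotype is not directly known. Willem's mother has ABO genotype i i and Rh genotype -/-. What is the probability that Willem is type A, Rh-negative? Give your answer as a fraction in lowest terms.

Willem's father's ABO genotype from I^A i × I^B I^B: 1/2 I^A I^B, 1/2 I^B i.
Crossing each possibility with the mother i i and summing P(type A): 1/2·1/2 + 1/2·0 = 1/4.
Similarly for Rh via the father's Rh distribution: P(Rh-) = 1/2.
Independent loci: 1/4 × 1/2 = 1/8.

1/8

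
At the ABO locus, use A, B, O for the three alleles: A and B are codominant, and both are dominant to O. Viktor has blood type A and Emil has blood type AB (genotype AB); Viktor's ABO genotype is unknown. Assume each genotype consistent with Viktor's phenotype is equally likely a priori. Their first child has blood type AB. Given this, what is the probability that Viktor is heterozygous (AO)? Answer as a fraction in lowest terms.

Possible genotypes: Viktor ∈ {AA, AO}; Emil ∈ {AB}.
Weight each parental genotype pair by prior × P(type-AB child):
  AA × AB: posterior weight 2/3.
  AO × AB: posterior weight 1/3.
Sum the posterior weight over pairs where Viktor is AO: 1/3.

1/3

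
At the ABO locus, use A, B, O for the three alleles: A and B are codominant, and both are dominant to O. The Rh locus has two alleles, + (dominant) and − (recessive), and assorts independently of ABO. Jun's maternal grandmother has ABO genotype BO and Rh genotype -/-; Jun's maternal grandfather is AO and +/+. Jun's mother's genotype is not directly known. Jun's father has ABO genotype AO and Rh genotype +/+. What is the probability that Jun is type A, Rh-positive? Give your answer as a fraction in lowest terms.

Jun's mother's ABO genotype from BO × AO: 1/4 AB, 1/4 AO, 1/4 BO, 1/4 OO.
Crossing each possibility with the father AO and summing P(type A): 1/4·1/2 + 1/4·3/4 + 1/4·1/4 + 1/4·1/2 = 1/2.
Similarly for Rh via the mother's Rh distribution: P(Rh+) = 1.
Independent loci: 1/2 × 1 = 1/2.

1/2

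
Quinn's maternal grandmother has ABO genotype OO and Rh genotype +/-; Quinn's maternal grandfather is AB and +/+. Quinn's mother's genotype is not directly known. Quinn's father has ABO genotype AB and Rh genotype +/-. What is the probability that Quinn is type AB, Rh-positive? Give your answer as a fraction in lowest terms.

7/32

Quinn's mother's ABO genotype from OO × AB: 1/2 AO, 1/2 BO.
Crossing each possibility with the father AB and summing P(type AB): 1/2·1/4 + 1/2·1/4 = 1/4.
Similarly for Rh via the mother's Rh distribution: P(Rh+) = 7/8.
Independent loci: 1/4 × 7/8 = 7/32.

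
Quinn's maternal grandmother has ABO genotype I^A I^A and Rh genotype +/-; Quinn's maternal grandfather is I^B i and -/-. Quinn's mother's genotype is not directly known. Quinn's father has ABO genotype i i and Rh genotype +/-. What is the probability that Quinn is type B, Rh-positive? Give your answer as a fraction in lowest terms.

5/32

Quinn's mother's ABO genotype from I^A I^A × I^B i: 1/2 I^A I^B, 1/2 I^A i.
Crossing each possibility with the father i i and summing P(type B): 1/2·1/2 + 1/2·0 = 1/4.
Similarly for Rh via the mother's Rh distribution: P(Rh+) = 5/8.
Independent loci: 1/4 × 5/8 = 5/32.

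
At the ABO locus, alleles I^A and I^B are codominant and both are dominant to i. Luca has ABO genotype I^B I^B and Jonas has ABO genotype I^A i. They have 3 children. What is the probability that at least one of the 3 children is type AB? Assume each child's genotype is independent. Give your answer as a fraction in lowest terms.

7/8

ABO cross I^B I^B × I^A i → 1/2 B, 1/2 AB.
So P(type AB) = 1/2 per child.
P(none) = (1/2)^3 = 1/8; P(at least one) = 1 − 1/8 = 7/8.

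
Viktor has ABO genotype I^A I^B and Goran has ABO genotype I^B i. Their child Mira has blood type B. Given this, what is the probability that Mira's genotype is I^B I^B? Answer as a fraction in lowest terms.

Cross I^A I^B × I^B i → 1/4 I^A I^B, 1/4 I^A i, 1/4 I^B I^B, 1/4 I^B i.
Type-B genotypes among offspring: I^B I^B (1/4), I^B i (1/4); total 1/2.
P(I^B I^B | type B) = (1/4) / (1/2) = 1/2.

1/2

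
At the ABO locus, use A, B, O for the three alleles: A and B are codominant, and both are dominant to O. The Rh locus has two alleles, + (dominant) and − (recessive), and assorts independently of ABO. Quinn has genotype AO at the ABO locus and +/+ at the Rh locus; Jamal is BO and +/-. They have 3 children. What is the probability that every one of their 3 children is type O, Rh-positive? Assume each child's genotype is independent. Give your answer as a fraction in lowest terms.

ABO cross AO × BO → 1/4 O, 1/4 A, 1/4 B, 1/4 AB.
Rh cross +/+ × +/- → 1 Rh+; so P(type O, Rh-positive) = 1/4 × 1 = 1/4 per child.
All 3 independent: (1/4)^3 = 1/64.

1/64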